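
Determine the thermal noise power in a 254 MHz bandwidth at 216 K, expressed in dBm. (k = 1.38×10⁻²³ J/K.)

−91.2 dBm

P_n = kTB = 1.38×10⁻²³ × 216 × 2.54×10⁸ = 7.57×10⁻¹³ W
In dBm: 10 log₁₀(7.57×10⁻¹³ / 10⁻³) = −91.2 dBm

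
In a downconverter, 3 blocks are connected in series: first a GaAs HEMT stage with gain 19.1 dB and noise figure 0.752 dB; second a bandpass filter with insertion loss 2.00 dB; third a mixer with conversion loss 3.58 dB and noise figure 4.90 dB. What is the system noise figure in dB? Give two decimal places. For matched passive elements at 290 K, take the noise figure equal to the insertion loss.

Convert to linear (a loss of L dB is a gain of −L dB): F_i = 10^(NF_i/10), G_i = 10^(G_i,dB/10)
  Stage 1: F_1 = 10^(0.752/10) = 1.189, G_1 = 10^(19.1/10) = 81.28
  Stage 2: F_2 = 10^(2.00/10) = 1.585, G_2 = 10^(−2.00/10) = 0.6310
  Stage 3: F_3 = 10^(4.90/10) = 3.090, G_3 = 10^(−3.58/10) = 0.4385
Friis cascade:
  F = 1.189 + (1.585 − 1)/81.28 + (3.090 − 1)/51.29 = 1.237
NF = 10 log₁₀(1.237) = 0.92 dB

0.92 dB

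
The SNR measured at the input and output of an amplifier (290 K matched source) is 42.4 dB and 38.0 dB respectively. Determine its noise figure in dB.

NF (dB) = SNR_in(dB) − SNR_out(dB) when the source is at T₀
NF = 42.4 − 38.0 = 4.4 dB

4.4 dB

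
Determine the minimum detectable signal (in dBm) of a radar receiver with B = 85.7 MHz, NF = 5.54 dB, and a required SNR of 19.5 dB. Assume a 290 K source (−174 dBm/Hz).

−69.6 dBm

Sensitivity = −174 + 10 log₁₀(B) + NF + SNR_min
= −174 + 79.33 + 5.54 + 19.5
= −69.63 dBm → −69.6 dBm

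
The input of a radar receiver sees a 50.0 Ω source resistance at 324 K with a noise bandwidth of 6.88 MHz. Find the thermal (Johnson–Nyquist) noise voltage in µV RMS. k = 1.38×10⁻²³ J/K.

V_n = √(4kTRB)
4kTRB = 4 × 1.38×10⁻²³ × 324 × 5.00×10¹ × 6.88×10⁶ = 6.15×10⁻¹² V²
V_n = √(6.15×10⁻¹²) = 2.48×10⁻⁶ V = 2.48 µV

2.48 µV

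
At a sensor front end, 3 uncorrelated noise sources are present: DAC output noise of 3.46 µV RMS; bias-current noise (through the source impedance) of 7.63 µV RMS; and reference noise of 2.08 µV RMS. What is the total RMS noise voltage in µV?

8.63 µV

Uncorrelated sources add in power (mean-square): V_tot = √(ΣV_i²)
V_tot = √[(3.46×10⁻⁶)² + (7.63×10⁻⁶)² + (2.08×10⁻⁶)²] = 8.63×10⁻⁶ V = 8.63 µV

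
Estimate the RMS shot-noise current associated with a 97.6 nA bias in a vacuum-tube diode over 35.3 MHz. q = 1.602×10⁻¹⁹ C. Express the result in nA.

1.05 nA

I_n = √(2qI·B)
2qI·B = 2 × 1.602×10⁻¹⁹ × 9.76×10⁻⁸ × 3.53×10⁷ = 1.10×10⁻¹⁸ A²
I_n = √(1.10×10⁻¹⁸) = 1.05×10⁻⁹ A = 1.05 nA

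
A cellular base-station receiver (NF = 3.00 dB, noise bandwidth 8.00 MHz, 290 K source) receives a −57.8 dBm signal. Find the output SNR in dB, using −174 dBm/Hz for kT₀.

44.2 dB

Noise floor: N = −174 + 10 log₁₀(B) + NF
10 log₁₀(8.00×10⁶) = 69.03 dB
N = −174 + 69.03 + 3.00 = −101.97 dBm
SNR = P_sig − N = −57.8 − (−101.97) = 44.17 dB → 44.2 dB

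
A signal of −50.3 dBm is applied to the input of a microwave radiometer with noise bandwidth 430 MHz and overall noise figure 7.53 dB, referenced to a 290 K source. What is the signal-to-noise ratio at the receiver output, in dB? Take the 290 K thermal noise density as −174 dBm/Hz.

29.8 dB

Noise floor: N = −174 + 10 log₁₀(B) + NF
10 log₁₀(4.30×10⁸) = 86.33 dB
N = −174 + 86.33 + 7.53 = −80.14 dBm
SNR = P_sig − N = −50.3 − (−80.14) = 29.84 dB → 29.8 dB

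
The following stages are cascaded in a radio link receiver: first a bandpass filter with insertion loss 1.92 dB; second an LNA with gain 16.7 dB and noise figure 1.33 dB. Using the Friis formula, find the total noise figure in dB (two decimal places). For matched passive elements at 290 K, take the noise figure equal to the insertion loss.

Convert to linear (a loss of L dB is a gain of −L dB): F_i = 10^(NF_i/10), G_i = 10^(G_i,dB/10)
  Stage 1: F_1 = 10^(1.92/10) = 1.556, G_1 = 10^(−1.92/10) = 0.6427
  Stage 2: F_2 = 10^(1.33/10) = 1.358, G_2 = 10^(16.7/10) = 46.77
Friis cascade:
  F = 1.556 + (1.358 − 1)/0.6427 = 2.113
NF = 10 log₁₀(2.113) = 3.25 dB

3.25 dB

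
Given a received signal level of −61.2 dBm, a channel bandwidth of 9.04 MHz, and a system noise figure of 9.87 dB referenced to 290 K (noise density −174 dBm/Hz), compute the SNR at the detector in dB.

33.4 dB

Noise floor: N = −174 + 10 log₁₀(B) + NF
10 log₁₀(9.04×10⁶) = 69.56 dB
N = −174 + 69.56 + 9.87 = −94.57 dBm
SNR = P_sig − N = −61.2 − (−94.57) = 33.37 dB → 33.4 dB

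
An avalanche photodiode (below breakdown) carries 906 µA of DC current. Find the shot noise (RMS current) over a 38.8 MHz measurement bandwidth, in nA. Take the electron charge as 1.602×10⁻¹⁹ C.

I_n = √(2qI·B)
2qI·B = 2 × 1.602×10⁻¹⁹ × 9.06×10⁻⁴ × 3.88×10⁷ = 1.13×10⁻¹⁴ A²
I_n = √(1.13×10⁻¹⁴) = 1.06×10⁻⁷ A = 106 nA

106 nA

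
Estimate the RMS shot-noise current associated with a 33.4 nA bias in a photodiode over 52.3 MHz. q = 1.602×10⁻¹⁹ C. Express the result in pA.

748 pA

I_n = √(2qI·B)
2qI·B = 2 × 1.602×10⁻¹⁹ × 3.34×10⁻⁸ × 5.23×10⁷ = 5.60×10⁻¹⁹ A²
I_n = √(5.60×10⁻¹⁹) = 7.48×10⁻¹⁰ A = 748 pA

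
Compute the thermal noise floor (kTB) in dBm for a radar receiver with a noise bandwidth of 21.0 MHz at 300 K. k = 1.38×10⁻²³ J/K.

−100.6 dBm

P_n = kTB = 1.38×10⁻²³ × 300 × 2.10×10⁷ = 8.69×10⁻¹⁴ W
In dBm: 10 log₁₀(8.69×10⁻¹⁴ / 10⁻³) = −100.6 dBm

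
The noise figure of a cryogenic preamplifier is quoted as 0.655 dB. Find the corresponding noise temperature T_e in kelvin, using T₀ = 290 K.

47.2 K

F = 10^(0.655/10) = 1.16279
T_e = (F − 1)·T₀ = (1.16279 − 1) × 290 = 47.2 K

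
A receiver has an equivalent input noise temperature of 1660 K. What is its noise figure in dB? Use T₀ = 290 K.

8.28 dB

F = 1 + T_e/T₀ = 1 + 1660/290 = 6.72414
NF = 10 log₁₀(6.72414) = 8.28 dB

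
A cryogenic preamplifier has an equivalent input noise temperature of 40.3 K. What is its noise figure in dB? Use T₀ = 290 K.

0.565 dB

F = 1 + T_e/T₀ = 1 + 40.3/290 = 1.13897
NF = 10 log₁₀(1.13897) = 0.565 dB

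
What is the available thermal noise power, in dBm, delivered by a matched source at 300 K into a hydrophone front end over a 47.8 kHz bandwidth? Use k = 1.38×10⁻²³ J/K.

P_n = kTB = 1.38×10⁻²³ × 300 × 4.78×10⁴ = 1.98×10⁻¹⁶ W
In dBm: 10 log₁₀(1.98×10⁻¹⁶ / 10⁻³) = −127.0 dBm

−127.0 dBm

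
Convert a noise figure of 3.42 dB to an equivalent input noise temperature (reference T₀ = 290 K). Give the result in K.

F = 10^(3.42/10) = 2.19786
T_e = (F − 1)·T₀ = (2.19786 − 1) × 290 = 347 K

347 K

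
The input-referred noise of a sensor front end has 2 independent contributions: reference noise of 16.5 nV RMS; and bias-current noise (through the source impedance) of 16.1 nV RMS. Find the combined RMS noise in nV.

23.1 nV

Uncorrelated sources add in power (mean-square): V_tot = √(ΣV_i²)
V_tot = √[(1.65×10⁻⁸)² + (1.61×10⁻⁸)²] = 2.31×10⁻⁸ V = 23.1 nV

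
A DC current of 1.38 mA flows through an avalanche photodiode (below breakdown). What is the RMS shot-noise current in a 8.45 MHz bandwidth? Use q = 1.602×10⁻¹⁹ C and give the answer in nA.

I_n = √(2qI·B)
2qI·B = 2 × 1.602×10⁻¹⁹ × 1.38×10⁻³ × 8.45×10⁶ = 3.74×10⁻¹⁵ A²
I_n = √(3.74×10⁻¹⁵) = 6.11×10⁻⁸ A = 61.1 nA

61.1 nA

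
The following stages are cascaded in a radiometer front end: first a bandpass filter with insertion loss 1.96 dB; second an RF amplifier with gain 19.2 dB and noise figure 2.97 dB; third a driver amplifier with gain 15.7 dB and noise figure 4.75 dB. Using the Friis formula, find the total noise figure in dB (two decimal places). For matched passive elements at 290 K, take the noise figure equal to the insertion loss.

Convert to linear (a loss of L dB is a gain of −L dB): F_i = 10^(NF_i/10), G_i = 10^(G_i,dB/10)
  Stage 1: F_1 = 10^(1.96/10) = 1.570, G_1 = 10^(−1.96/10) = 0.6368
  Stage 2: F_2 = 10^(2.97/10) = 1.982, G_2 = 10^(19.2/10) = 83.18
  Stage 3: F_3 = 10^(4.75/10) = 2.985, G_3 = 10^(15.7/10) = 37.15
Friis cascade:
  F = 1.570 + (1.982 − 1)/0.6368 + (2.985 − 1)/52.97 = 3.149
NF = 10 log₁₀(3.149) = 4.98 dB

4.98 dB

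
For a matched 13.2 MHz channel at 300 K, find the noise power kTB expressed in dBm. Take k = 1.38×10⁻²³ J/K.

−102.6 dBm

P_n = kTB = 1.38×10⁻²³ × 300 × 1.32×10⁷ = 5.46×10⁻¹⁴ W
In dBm: 10 log₁₀(5.46×10⁻¹⁴ / 10⁻³) = −102.6 dBm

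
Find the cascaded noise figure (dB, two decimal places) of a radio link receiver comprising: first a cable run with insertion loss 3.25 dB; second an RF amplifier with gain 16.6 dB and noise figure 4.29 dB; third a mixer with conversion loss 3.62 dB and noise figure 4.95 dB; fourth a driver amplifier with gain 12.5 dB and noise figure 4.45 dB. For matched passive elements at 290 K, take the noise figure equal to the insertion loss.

Convert to linear (a loss of L dB is a gain of −L dB): F_i = 10^(NF_i/10), G_i = 10^(G_i,dB/10)
  Stage 1: F_1 = 10^(3.25/10) = 2.113, G_1 = 10^(−3.25/10) = 0.4732
  Stage 2: F_2 = 10^(4.29/10) = 2.685, G_2 = 10^(16.6/10) = 45.71
  Stage 3: F_3 = 10^(4.95/10) = 3.126, G_3 = 10^(−3.62/10) = 0.4345
  Stage 4: F_4 = 10^(4.45/10) = 2.786, G_4 = 10^(12.5/10) = 17.78
Friis cascade:
  F = 2.113 + (2.685 − 1)/0.4732 + (3.126 − 1)/21.63 + (2.786 − 1)/9.397 = 5.964
NF = 10 log₁₀(5.964) = 7.76 dB

7.76 dB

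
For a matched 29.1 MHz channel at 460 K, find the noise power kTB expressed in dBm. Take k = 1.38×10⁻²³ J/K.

P_n = kTB = 1.38×10⁻²³ × 460 × 2.91×10⁷ = 1.85×10⁻¹³ W
In dBm: 10 log₁₀(1.85×10⁻¹³ / 10⁻³) = −97.3 dBm

−97.3 dBm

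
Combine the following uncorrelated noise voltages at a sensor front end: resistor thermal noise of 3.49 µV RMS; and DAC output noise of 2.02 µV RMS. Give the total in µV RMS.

Uncorrelated sources add in power (mean-square): V_tot = √(ΣV_i²)
V_tot = √[(3.49×10⁻⁶)² + (2.02×10⁻⁶)²] = 4.03×10⁻⁶ V = 4.03 µV

4.03 µV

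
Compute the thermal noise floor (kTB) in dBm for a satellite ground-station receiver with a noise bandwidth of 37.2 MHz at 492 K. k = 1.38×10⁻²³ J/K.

P_n = kTB = 1.38×10⁻²³ × 492 × 3.72×10⁷ = 2.53×10⁻¹³ W
In dBm: 10 log₁₀(2.53×10⁻¹³ / 10⁻³) = −96.0 dBm

−96.0 dBm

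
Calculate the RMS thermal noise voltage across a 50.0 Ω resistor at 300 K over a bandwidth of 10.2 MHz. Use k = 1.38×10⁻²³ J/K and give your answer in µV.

V_n = √(4kTRB)
4kTRB = 4 × 1.38×10⁻²³ × 300 × 5.00×10¹ × 1.02×10⁷ = 8.45×10⁻¹² V²
V_n = √(8.45×10⁻¹²) = 2.91×10⁻⁶ V = 2.91 µV

2.91 µV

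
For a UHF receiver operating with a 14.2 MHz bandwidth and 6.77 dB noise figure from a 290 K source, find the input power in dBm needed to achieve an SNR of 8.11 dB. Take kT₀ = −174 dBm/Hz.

Sensitivity = −174 + 10 log₁₀(B) + NF + SNR_min
= −174 + 71.52 + 6.77 + 8.11
= −87.60 dBm → −87.6 dBm

−87.6 dBm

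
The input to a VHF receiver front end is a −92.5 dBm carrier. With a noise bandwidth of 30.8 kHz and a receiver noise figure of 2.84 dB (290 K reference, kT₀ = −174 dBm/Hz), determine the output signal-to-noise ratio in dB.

Noise floor: N = −174 + 10 log₁₀(B) + NF
10 log₁₀(3.08×10⁴) = 44.89 dB
N = −174 + 44.89 + 2.84 = −126.27 dBm
SNR = P_sig − N = −92.5 − (−126.27) = 33.77 dB → 33.8 dB

33.8 dB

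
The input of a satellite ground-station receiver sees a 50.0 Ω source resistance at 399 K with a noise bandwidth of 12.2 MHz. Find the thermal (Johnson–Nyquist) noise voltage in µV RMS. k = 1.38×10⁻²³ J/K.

3.67 µV

V_n = √(4kTRB)
4kTRB = 4 × 1.38×10⁻²³ × 399 × 5.00×10¹ × 1.22×10⁷ = 1.34×10⁻¹¹ V²
V_n = √(1.34×10⁻¹¹) = 3.67×10⁻⁶ V = 3.67 µV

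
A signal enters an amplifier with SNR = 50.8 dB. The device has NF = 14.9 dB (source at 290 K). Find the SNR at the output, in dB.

By definition F = SNR_in/SNR_out, so in dB: SNR_out = SNR_in − NF
SNR_out = 50.8 − 14.9 = 35.9 dB

35.9 dB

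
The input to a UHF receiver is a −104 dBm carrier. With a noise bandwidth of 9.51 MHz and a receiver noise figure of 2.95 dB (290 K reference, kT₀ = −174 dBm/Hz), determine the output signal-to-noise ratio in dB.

Noise floor: N = −174 + 10 log₁₀(B) + NF
10 log₁₀(9.51×10⁶) = 69.78 dB
N = −174 + 69.78 + 2.95 = −101.27 dBm
SNR = P_sig − N = −104 − (−101.27) = −2.73 dB → −2.7 dB

−2.7 dB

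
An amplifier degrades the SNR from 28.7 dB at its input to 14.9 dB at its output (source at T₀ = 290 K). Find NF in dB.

NF (dB) = SNR_in(dB) − SNR_out(dB) when the source is at T₀
NF = 28.7 − 14.9 = 13.8 dB

13.8 dB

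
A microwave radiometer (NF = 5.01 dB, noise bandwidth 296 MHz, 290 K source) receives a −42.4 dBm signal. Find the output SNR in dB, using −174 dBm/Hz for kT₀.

Noise floor: N = −174 + 10 log₁₀(B) + NF
10 log₁₀(2.96×10⁸) = 84.71 dB
N = −174 + 84.71 + 5.01 = −84.28 dBm
SNR = P_sig − N = −42.4 − (−84.28) = 41.88 dB → 41.9 dB

41.9 dB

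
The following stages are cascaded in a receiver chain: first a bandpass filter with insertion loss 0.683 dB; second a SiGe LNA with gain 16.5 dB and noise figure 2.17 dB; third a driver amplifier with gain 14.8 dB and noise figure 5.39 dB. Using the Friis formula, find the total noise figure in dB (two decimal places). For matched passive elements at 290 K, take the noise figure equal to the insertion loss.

3.00 dB

Convert to linear (a loss of L dB is a gain of −L dB): F_i = 10^(NF_i/10), G_i = 10^(G_i,dB/10)
  Stage 1: F_1 = 10^(0.683/10) = 1.170, G_1 = 10^(−0.683/10) = 0.8545
  Stage 2: F_2 = 10^(2.17/10) = 1.648, G_2 = 10^(16.5/10) = 44.67
  Stage 3: F_3 = 10^(5.39/10) = 3.459, G_3 = 10^(14.8/10) = 30.20
Friis cascade:
  F = 1.170 + (1.648 − 1)/0.8545 + (3.459 − 1)/38.17 = 1.993
NF = 10 log₁₀(1.993) = 3.00 dB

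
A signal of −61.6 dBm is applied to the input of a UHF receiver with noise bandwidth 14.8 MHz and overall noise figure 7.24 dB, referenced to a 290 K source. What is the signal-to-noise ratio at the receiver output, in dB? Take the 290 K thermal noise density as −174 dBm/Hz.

Noise floor: N = −174 + 10 log₁₀(B) + NF
10 log₁₀(1.48×10⁷) = 71.7 dB
N = −174 + 71.7 + 7.24 = −95.06 dBm
SNR = P_sig − N = −61.6 − (−95.06) = 33.46 dB → 33.5 dB

33.5 dB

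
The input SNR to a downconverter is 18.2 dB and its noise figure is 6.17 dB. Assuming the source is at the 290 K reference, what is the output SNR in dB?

By definition F = SNR_in/SNR_out, so in dB: SNR_out = SNR_in − NF
SNR_out = 18.2 − 6.17 = 12.03 dB

12.03 dB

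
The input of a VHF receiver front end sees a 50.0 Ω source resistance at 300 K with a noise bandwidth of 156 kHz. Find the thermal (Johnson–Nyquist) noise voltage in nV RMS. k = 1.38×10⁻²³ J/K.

V_n = √(4kTRB)
4kTRB = 4 × 1.38×10⁻²³ × 300 × 5.00×10¹ × 1.56×10⁵ = 1.29×10⁻¹³ V²
V_n = √(1.29×10⁻¹³) = 3.59×10⁻⁷ V = 359 nV

359 nV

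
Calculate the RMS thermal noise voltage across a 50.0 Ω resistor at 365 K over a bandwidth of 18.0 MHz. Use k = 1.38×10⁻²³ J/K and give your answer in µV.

V_n = √(4kTRB)
4kTRB = 4 × 1.38×10⁻²³ × 365 × 5.00×10¹ × 1.80×10⁷ = 1.81×10⁻¹¹ V²
V_n = √(1.81×10⁻¹¹) = 4.26×10⁻⁶ V = 4.26 µV

4.26 µV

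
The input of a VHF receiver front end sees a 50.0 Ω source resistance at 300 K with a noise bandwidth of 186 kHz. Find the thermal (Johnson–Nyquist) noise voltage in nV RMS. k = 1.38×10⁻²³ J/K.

V_n = √(4kTRB)
4kTRB = 4 × 1.38×10⁻²³ × 300 × 5.00×10¹ × 1.86×10⁵ = 1.54×10⁻¹³ V²
V_n = √(1.54×10⁻¹³) = 3.92×10⁻⁷ V = 392 nV

392 nV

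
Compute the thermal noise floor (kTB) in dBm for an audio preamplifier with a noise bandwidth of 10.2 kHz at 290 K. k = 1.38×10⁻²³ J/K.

−133.9 dBm

P_n = kTB = 1.38×10⁻²³ × 290 × 1.02×10⁴ = 4.08×10⁻¹⁷ W
In dBm: 10 log₁₀(4.08×10⁻¹⁷ / 10⁻³) = −133.9 dBm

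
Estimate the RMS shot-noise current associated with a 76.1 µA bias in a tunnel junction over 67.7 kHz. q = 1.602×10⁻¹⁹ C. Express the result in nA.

1.28 nA

I_n = √(2qI·B)
2qI·B = 2 × 1.602×10⁻¹⁹ × 7.61×10⁻⁵ × 6.77×10⁴ = 1.65×10⁻¹⁸ A²
I_n = √(1.65×10⁻¹⁸) = 1.28×10⁻⁹ A = 1.28 nA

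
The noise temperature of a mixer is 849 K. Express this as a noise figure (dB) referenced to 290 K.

F = 1 + T_e/T₀ = 1 + 849/290 = 3.92759
NF = 10 log₁₀(3.92759) = 5.94 dB

5.94 dB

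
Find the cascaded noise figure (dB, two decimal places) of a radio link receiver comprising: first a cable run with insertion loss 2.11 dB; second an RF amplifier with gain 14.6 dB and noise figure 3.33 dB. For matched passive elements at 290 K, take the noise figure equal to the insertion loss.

Convert to linear (a loss of L dB is a gain of −L dB): F_i = 10^(NF_i/10), G_i = 10^(G_i,dB/10)
  Stage 1: F_1 = 10^(2.11/10) = 1.626, G_1 = 10^(−2.11/10) = 0.6152
  Stage 2: F_2 = 10^(3.33/10) = 2.153, G_2 = 10^(14.6/10) = 28.84
Friis cascade:
  F = 1.626 + (2.153 − 1)/0.6152 = 3.499
NF = 10 log₁₀(3.499) = 5.44 dB

5.44 dB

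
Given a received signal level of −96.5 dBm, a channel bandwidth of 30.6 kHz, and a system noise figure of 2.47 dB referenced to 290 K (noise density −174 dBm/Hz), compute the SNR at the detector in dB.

Noise floor: N = −174 + 10 log₁₀(B) + NF
10 log₁₀(3.06×10⁴) = 44.86 dB
N = −174 + 44.86 + 2.47 = −126.67 dBm
SNR = P_sig − N = −96.5 − (−126.67) = 30.17 dB → 30.2 dB

30.2 dB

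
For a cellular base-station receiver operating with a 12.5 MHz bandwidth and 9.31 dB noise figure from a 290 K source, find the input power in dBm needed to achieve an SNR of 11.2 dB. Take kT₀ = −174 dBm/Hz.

Sensitivity = −174 + 10 log₁₀(B) + NF + SNR_min
= −174 + 70.97 + 9.31 + 11.2
= −82.52 dBm → −82.5 dBm

−82.5 dBm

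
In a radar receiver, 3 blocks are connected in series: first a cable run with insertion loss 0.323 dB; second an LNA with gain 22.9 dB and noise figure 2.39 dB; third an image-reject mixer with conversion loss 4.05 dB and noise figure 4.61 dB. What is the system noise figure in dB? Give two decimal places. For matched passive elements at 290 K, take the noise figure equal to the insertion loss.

Convert to linear (a loss of L dB is a gain of −L dB): F_i = 10^(NF_i/10), G_i = 10^(G_i,dB/10)
  Stage 1: F_1 = 10^(0.323/10) = 1.077, G_1 = 10^(−0.323/10) = 0.9283
  Stage 2: F_2 = 10^(2.39/10) = 1.734, G_2 = 10^(22.9/10) = 195.0
  Stage 3: F_3 = 10^(4.61/10) = 2.891, G_3 = 10^(−4.05/10) = 0.3936
Friis cascade:
  F = 1.077 + (1.734 − 1)/0.9283 + (2.891 − 1)/181.0 = 1.878
NF = 10 log₁₀(1.878) = 2.74 dB

2.74 dB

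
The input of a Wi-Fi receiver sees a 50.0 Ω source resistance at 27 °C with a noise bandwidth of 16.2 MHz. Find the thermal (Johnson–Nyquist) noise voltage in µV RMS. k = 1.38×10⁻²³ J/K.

3.66 µV

T = 27 °C + 273.15 = 300.15 K
V_n = √(4kTRB)
4kTRB = 4 × 1.38×10⁻²³ × 300.15 × 5.00×10¹ × 1.62×10⁷ = 1.34×10⁻¹¹ V²
V_n = √(1.34×10⁻¹¹) = 3.66×10⁻⁶ V = 3.66 µV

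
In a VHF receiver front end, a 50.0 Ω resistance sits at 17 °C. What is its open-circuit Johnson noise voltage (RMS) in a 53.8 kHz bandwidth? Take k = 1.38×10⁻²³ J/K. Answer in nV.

208 nV

T = 17 °C + 273.15 = 290.15 K
V_n = √(4kTRB)
4kTRB = 4 × 1.38×10⁻²³ × 290.15 × 5.00×10¹ × 5.38×10⁴ = 4.31×10⁻¹⁴ V²
V_n = √(4.31×10⁻¹⁴) = 2.08×10⁻⁷ V = 208 nV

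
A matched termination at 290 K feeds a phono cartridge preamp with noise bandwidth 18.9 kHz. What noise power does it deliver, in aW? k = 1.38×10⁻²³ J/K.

75.6 aW

P_n = kTB = 1.38×10⁻²³ × 290 × 1.89×10⁴ = 7.56×10⁻¹⁷ W = 75.6 aW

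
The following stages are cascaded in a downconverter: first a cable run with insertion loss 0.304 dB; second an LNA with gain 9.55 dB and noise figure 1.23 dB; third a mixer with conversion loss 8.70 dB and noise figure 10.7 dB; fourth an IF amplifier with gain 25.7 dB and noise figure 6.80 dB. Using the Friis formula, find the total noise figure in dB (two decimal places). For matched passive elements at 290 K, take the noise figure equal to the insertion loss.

Convert to linear (a loss of L dB is a gain of −L dB): F_i = 10^(NF_i/10), G_i = 10^(G_i,dB/10)
  Stage 1: F_1 = 10^(0.304/10) = 1.073, G_1 = 10^(−0.304/10) = 0.9324
  Stage 2: F_2 = 10^(1.23/10) = 1.327, G_2 = 10^(9.55/10) = 9.016
  Stage 3: F_3 = 10^(10.7/10) = 11.75, G_3 = 10^(−8.70/10) = 0.1349
  Stage 4: F_4 = 10^(6.80/10) = 4.786, G_4 = 10^(25.7/10) = 371.5
Friis cascade:
  F = 1.073 + (1.327 − 1)/0.9324 + (11.75 − 1)/8.406 + (4.786 − 1)/1.134 = 6.041
NF = 10 log₁₀(6.041) = 7.81 dB

7.81 dB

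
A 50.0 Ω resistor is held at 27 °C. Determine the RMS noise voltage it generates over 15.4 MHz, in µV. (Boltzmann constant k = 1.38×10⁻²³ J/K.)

T = 27 °C + 273.15 = 300.15 K
V_n = √(4kTRB)
4kTRB = 4 × 1.38×10⁻²³ × 300.15 × 5.00×10¹ × 1.54×10⁷ = 1.28×10⁻¹¹ V²
V_n = √(1.28×10⁻¹¹) = 3.57×10⁻⁶ V = 3.57 µV

3.57 µV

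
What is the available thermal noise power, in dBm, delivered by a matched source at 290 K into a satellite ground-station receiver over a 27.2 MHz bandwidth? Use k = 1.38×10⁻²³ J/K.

−99.6 dBm

P_n = kTB = 1.38×10⁻²³ × 290 × 2.72×10⁷ = 1.09×10⁻¹³ W
In dBm: 10 log₁₀(1.09×10⁻¹³ / 10⁻³) = −99.6 dBm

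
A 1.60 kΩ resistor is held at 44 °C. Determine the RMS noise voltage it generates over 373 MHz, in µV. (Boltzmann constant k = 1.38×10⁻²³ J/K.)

102 µV

T = 44 °C + 273.15 = 317.15 K
V_n = √(4kTRB)
4kTRB = 4 × 1.38×10⁻²³ × 317.15 × 1.60×10³ × 3.73×10⁸ = 1.04×10⁻⁸ V²
V_n = √(1.04×10⁻⁸) = 1.02×10⁻⁴ V = 102 µV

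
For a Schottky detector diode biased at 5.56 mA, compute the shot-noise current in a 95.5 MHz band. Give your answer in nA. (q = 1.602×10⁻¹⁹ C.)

I_n = √(2qI·B)
2qI·B = 2 × 1.602×10⁻¹⁹ × 5.56×10⁻³ × 9.55×10⁷ = 1.70×10⁻¹³ A²
I_n = √(1.70×10⁻¹³) = 4.12×10⁻⁷ A = 412 nA

412 nA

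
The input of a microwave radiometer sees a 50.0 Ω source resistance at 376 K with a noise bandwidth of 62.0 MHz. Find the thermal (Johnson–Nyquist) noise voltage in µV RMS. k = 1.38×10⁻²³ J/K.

V_n = √(4kTRB)
4kTRB = 4 × 1.38×10⁻²³ × 376 × 5.00×10¹ × 6.20×10⁷ = 6.43×10⁻¹¹ V²
V_n = √(6.43×10⁻¹¹) = 8.02×10⁻⁶ V = 8.02 µV

8.02 µV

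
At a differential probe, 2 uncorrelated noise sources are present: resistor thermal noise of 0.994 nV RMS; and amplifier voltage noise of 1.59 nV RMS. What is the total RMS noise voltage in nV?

Uncorrelated sources add in power (mean-square): V_tot = √(ΣV_i²)
V_tot = √[(9.94×10⁻¹⁰)² + (1.59×10⁻⁹)²] = 1.88×10⁻⁹ V = 1.88 nV

1.88 nV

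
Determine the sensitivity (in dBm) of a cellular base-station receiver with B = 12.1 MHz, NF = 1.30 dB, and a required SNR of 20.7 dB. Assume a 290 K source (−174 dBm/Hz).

−81.2 dBm

Sensitivity = −174 + 10 log₁₀(B) + NF + SNR_min
= −174 + 70.83 + 1.30 + 20.7
= −81.17 dBm → −81.2 dBm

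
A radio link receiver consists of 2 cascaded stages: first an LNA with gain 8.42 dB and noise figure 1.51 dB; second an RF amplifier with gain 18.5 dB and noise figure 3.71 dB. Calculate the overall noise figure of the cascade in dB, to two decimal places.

Convert to linear (a loss of L dB is a gain of −L dB): F_i = 10^(NF_i/10), G_i = 10^(G_i,dB/10)
  Stage 1: F_1 = 10^(1.51/10) = 1.416, G_1 = 10^(8.42/10) = 6.950
  Stage 2: F_2 = 10^(3.71/10) = 2.350, G_2 = 10^(18.5/10) = 70.79
Friis cascade:
  F = 1.416 + (2.350 − 1)/6.950 = 1.610
NF = 10 log₁₀(1.610) = 2.07 dB

2.07 dB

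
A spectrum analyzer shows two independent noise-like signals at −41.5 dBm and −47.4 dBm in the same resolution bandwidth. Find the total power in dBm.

−40.5 dBm

Convert to linear, add, convert back:
P₁ = 7.08×10⁻⁸ W, P₂ = 1.82×10⁻⁸ W
P_tot = 8.90×10⁻⁸ W → 10 log₁₀(P_tot / 10⁻³) = −40.5 dBm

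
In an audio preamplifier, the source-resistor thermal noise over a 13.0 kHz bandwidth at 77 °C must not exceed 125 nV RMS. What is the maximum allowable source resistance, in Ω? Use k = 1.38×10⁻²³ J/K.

62.2 Ω

T = 77 °C + 273.15 = 350.15 K
Johnson–Nyquist: V_n = √(4kTRB) ⇒ R = V_n² / (4kTB)
4kTB = 4 × 1.38×10⁻²³ × 350.15 × 1.30×10⁴ = 2.51×10⁻¹⁶
R = (1.25×10⁻⁷)² / 2.51×10⁻¹⁶ = 6.22×10¹ Ω = 62.2 Ω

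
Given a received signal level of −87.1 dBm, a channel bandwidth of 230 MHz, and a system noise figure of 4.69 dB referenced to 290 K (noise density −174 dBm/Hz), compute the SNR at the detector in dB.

Noise floor: N = −174 + 10 log₁₀(B) + NF
10 log₁₀(2.30×10⁸) = 83.62 dB
N = −174 + 83.62 + 4.69 = −85.69 dBm
SNR = P_sig − N = −87.1 − (−85.69) = −1.41 dB → −1.4 dB

−1.4 dB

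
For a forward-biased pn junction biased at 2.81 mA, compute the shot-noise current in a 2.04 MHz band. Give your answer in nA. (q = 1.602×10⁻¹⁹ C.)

42.9 nA

I_n = √(2qI·B)
2qI·B = 2 × 1.602×10⁻¹⁹ × 2.81×10⁻³ × 2.04×10⁶ = 1.84×10⁻¹⁵ A²
I_n = √(1.84×10⁻¹⁵) = 4.29×10⁻⁸ A = 42.9 nA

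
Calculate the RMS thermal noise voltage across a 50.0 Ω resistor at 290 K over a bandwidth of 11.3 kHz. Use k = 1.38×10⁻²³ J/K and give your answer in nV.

V_n = √(4kTRB)
4kTRB = 4 × 1.38×10⁻²³ × 290 × 5.00×10¹ × 1.13×10⁴ = 9.04×10⁻¹⁵ V²
V_n = √(9.04×10⁻¹⁵) = 9.51×10⁻⁸ V = 95.1 nV

95.1 nV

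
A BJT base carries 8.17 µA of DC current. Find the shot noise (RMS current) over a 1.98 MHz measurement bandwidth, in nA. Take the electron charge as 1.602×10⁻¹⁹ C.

2.28 nA

I_n = √(2qI·B)
2qI·B = 2 × 1.602×10⁻¹⁹ × 8.17×10⁻⁶ × 1.98×10⁶ = 5.18×10⁻¹⁸ A²
I_n = √(5.18×10⁻¹⁸) = 2.28×10⁻⁹ A = 2.28 nA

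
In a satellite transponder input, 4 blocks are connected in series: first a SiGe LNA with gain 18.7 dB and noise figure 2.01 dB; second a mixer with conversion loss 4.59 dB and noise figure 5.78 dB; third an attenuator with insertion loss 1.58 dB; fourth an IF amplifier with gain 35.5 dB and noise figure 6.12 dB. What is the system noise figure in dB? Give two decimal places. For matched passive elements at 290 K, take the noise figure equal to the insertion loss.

Convert to linear (a loss of L dB is a gain of −L dB): F_i = 10^(NF_i/10), G_i = 10^(G_i,dB/10)
  Stage 1: F_1 = 10^(2.01/10) = 1.589, G_1 = 10^(18.7/10) = 74.13
  Stage 2: F_2 = 10^(5.78/10) = 3.784, G_2 = 10^(−4.59/10) = 0.3475
  Stage 3: F_3 = 10^(1.58/10) = 1.439, G_3 = 10^(−1.58/10) = 0.6950
  Stage 4: F_4 = 10^(6.12/10) = 4.093, G_4 = 10^(35.5/10) = 3548
Friis cascade:
  F = 1.589 + (3.784 − 1)/74.13 + (1.439 − 1)/25.76 + (4.093 − 1)/17.91 = 1.816
NF = 10 log₁₀(1.816) = 2.59 dB

2.59 dB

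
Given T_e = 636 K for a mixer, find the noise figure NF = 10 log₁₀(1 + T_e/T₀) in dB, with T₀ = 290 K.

F = 1 + T_e/T₀ = 1 + 636/290 = 3.1931
NF = 10 log₁₀(3.1931) = 5.04 dB

5.04 dB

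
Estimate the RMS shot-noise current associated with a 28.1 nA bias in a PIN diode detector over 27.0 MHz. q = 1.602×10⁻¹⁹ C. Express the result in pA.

I_n = √(2qI·B)
2qI·B = 2 × 1.602×10⁻¹⁹ × 2.81×10⁻⁸ × 2.70×10⁷ = 2.43×10⁻¹⁹ A²
I_n = √(2.43×10⁻¹⁹) = 4.93×10⁻¹⁰ A = 493 pA

493 pA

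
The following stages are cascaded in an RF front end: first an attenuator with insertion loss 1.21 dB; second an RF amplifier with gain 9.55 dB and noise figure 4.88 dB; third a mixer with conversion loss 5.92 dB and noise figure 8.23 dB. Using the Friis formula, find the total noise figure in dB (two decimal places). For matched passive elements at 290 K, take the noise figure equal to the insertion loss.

Convert to linear (a loss of L dB is a gain of −L dB): F_i = 10^(NF_i/10), G_i = 10^(G_i,dB/10)
  Stage 1: F_1 = 10^(1.21/10) = 1.321, G_1 = 10^(−1.21/10) = 0.7568
  Stage 2: F_2 = 10^(4.88/10) = 3.076, G_2 = 10^(9.55/10) = 9.016
  Stage 3: F_3 = 10^(8.23/10) = 6.653, G_3 = 10^(−5.92/10) = 0.2559
Friis cascade:
  F = 1.321 + (3.076 − 1)/0.7568 + (6.653 − 1)/6.823 = 4.893
NF = 10 log₁₀(4.893) = 6.90 dB

6.90 dB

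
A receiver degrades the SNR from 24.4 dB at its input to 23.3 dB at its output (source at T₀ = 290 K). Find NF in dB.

NF (dB) = SNR_in(dB) − SNR_out(dB) when the source is at T₀
NF = 24.4 − 23.3 = 1.1 dB

1.1 dB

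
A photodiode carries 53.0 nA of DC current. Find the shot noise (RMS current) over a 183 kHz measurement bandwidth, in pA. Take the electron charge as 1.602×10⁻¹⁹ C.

I_n = √(2qI·B)
2qI·B = 2 × 1.602×10⁻¹⁹ × 5.30×10⁻⁸ × 1.83×10⁵ = 3.11×10⁻²¹ A²
I_n = √(3.11×10⁻²¹) = 5.57×10⁻¹¹ A = 55.7 pA

55.7 pA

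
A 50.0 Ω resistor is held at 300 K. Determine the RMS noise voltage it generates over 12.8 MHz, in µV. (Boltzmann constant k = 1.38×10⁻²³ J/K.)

V_n = √(4kTRB)
4kTRB = 4 × 1.38×10⁻²³ × 300 × 5.00×10¹ × 1.28×10⁷ = 1.06×10⁻¹¹ V²
V_n = √(1.06×10⁻¹¹) = 3.26×10⁻⁶ V = 3.26 µV

3.26 µV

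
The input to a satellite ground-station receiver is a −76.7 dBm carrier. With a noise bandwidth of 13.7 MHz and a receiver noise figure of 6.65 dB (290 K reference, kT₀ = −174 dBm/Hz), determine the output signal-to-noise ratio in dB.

Noise floor: N = −174 + 10 log₁₀(B) + NF
10 log₁₀(1.37×10⁷) = 71.37 dB
N = −174 + 71.37 + 6.65 = −95.98 dBm
SNR = P_sig − N = −76.7 − (−95.98) = 19.28 dB → 19.3 dB

19.3 dB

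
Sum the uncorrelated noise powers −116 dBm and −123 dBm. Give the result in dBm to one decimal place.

Convert to linear, add, convert back:
P₁ = 2.51×10⁻¹⁵ W, P₂ = 5.01×10⁻¹⁶ W
P_tot = 3.01×10⁻¹⁵ W → 10 log₁₀(P_tot / 10⁻³) = −115.2 dBm

−115.2 dBm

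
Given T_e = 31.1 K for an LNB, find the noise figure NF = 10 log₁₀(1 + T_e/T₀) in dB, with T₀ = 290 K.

F = 1 + T_e/T₀ = 1 + 31.1/290 = 1.10724
NF = 10 log₁₀(1.10724) = 0.442 dB

0.442 dB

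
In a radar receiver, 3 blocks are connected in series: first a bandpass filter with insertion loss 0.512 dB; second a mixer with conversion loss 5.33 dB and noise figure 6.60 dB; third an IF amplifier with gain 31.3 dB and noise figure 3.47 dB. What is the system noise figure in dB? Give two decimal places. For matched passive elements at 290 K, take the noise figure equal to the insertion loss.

9.93 dB

Convert to linear (a loss of L dB is a gain of −L dB): F_i = 10^(NF_i/10), G_i = 10^(G_i,dB/10)
  Stage 1: F_1 = 10^(0.512/10) = 1.125, G_1 = 10^(−0.512/10) = 0.8888
  Stage 2: F_2 = 10^(6.60/10) = 4.571, G_2 = 10^(−5.33/10) = 0.2931
  Stage 3: F_3 = 10^(3.47/10) = 2.223, G_3 = 10^(31.3/10) = 1349
Friis cascade:
  F = 1.125 + (4.571 − 1)/0.8888 + (2.223 − 1)/0.2605 = 9.839
NF = 10 log₁₀(9.839) = 9.93 dB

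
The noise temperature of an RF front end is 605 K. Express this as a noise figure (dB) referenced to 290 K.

4.89 dB

F = 1 + T_e/T₀ = 1 + 605/290 = 3.08621
NF = 10 log₁₀(3.08621) = 4.89 dB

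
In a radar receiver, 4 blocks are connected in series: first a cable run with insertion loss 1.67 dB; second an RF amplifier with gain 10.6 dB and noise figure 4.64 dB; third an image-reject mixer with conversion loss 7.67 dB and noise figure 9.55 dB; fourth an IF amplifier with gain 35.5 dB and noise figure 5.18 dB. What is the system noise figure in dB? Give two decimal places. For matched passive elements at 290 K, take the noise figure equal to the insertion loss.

Convert to linear (a loss of L dB is a gain of −L dB): F_i = 10^(NF_i/10), G_i = 10^(G_i,dB/10)
  Stage 1: F_1 = 10^(1.67/10) = 1.469, G_1 = 10^(−1.67/10) = 0.6808
  Stage 2: F_2 = 10^(4.64/10) = 2.911, G_2 = 10^(10.6/10) = 11.48
  Stage 3: F_3 = 10^(9.55/10) = 9.016, G_3 = 10^(−7.67/10) = 0.1710
  Stage 4: F_4 = 10^(5.18/10) = 3.296, G_4 = 10^(35.5/10) = 3548
Friis cascade:
  F = 1.469 + (2.911 − 1)/0.6808 + (9.016 − 1)/7.816 + (3.296 − 1)/1.337 = 7.019
NF = 10 log₁₀(7.019) = 8.46 dB

8.46 dB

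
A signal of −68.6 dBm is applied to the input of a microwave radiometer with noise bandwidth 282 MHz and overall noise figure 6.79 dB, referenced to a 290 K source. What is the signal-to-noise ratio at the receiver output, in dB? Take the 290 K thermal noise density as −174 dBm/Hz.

Noise floor: N = −174 + 10 log₁₀(B) + NF
10 log₁₀(2.82×10⁸) = 84.5 dB
N = −174 + 84.5 + 6.79 = −82.71 dBm
SNR = P_sig − N = −68.6 − (−82.71) = 14.11 dB → 14.1 dB

14.1 dB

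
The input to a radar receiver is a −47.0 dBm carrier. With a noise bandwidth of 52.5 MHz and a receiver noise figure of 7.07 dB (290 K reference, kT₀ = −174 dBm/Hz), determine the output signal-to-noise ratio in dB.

42.7 dB

Noise floor: N = −174 + 10 log₁₀(B) + NF
10 log₁₀(5.25×10⁷) = 77.2 dB
N = −174 + 77.2 + 7.07 = −89.73 dBm
SNR = P_sig − N = −47.0 − (−89.73) = 42.73 dB → 42.7 dB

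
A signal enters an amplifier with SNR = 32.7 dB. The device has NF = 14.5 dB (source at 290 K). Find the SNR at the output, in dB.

By definition F = SNR_in/SNR_out, so in dB: SNR_out = SNR_in − NF
SNR_out = 32.7 − 14.5 = 18.2 dB

18.2 dB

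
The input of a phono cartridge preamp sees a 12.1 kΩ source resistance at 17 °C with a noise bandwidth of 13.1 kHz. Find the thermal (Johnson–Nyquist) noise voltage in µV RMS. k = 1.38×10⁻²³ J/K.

1.59 µV

T = 17 °C + 273.15 = 290.15 K
V_n = √(4kTRB)
4kTRB = 4 × 1.38×10⁻²³ × 290.15 × 1.21×10⁴ × 1.31×10⁴ = 2.54×10⁻¹² V²
V_n = √(2.54×10⁻¹²) = 1.59×10⁻⁶ V = 1.59 µV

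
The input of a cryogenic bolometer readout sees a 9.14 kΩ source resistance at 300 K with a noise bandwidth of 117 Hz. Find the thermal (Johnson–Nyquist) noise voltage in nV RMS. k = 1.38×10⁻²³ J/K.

133 nV

V_n = √(4kTRB)
4kTRB = 4 × 1.38×10⁻²³ × 300 × 9.14×10³ × 1.17×10² = 1.77×10⁻¹⁴ V²
V_n = √(1.77×10⁻¹⁴) = 1.33×10⁻⁷ V = 133 nV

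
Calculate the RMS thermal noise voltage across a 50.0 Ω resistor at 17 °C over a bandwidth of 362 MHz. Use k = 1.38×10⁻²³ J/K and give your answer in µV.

17.0 µV

T = 17 °C + 273.15 = 290.15 K
V_n = √(4kTRB)
4kTRB = 4 × 1.38×10⁻²³ × 290.15 × 5.00×10¹ × 3.62×10⁸ = 2.90×10⁻¹⁰ V²
V_n = √(2.90×10⁻¹⁰) = 1.70×10⁻⁵ V = 17.0 µV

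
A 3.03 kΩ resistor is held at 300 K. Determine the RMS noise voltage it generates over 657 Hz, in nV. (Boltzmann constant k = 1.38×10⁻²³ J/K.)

182 nV

V_n = √(4kTRB)
4kTRB = 4 × 1.38×10⁻²³ × 300 × 3.03×10³ × 6.57×10² = 3.30×10⁻¹⁴ V²
V_n = √(3.30×10⁻¹⁴) = 1.82×10⁻⁷ V = 182 nV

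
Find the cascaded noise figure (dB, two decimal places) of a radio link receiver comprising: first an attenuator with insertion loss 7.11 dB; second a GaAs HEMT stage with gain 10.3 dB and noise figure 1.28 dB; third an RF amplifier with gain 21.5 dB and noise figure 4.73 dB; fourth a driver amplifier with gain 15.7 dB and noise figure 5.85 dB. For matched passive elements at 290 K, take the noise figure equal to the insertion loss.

8.95 dB

Convert to linear (a loss of L dB is a gain of −L dB): F_i = 10^(NF_i/10), G_i = 10^(G_i,dB/10)
  Stage 1: F_1 = 10^(7.11/10) = 5.140, G_1 = 10^(−7.11/10) = 0.1945
  Stage 2: F_2 = 10^(1.28/10) = 1.343, G_2 = 10^(10.3/10) = 10.72
  Stage 3: F_3 = 10^(4.73/10) = 2.972, G_3 = 10^(21.5/10) = 141.3
  Stage 4: F_4 = 10^(5.85/10) = 3.846, G_4 = 10^(15.7/10) = 37.15
Friis cascade:
  F = 5.140 + (1.343 − 1)/0.1945 + (2.972 − 1)/2.084 + (3.846 − 1)/294.4 = 7.858
NF = 10 log₁₀(7.858) = 8.95 dB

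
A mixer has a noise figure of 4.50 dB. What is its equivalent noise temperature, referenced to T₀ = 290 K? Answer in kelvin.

527 K

F = 10^(4.50/10) = 2.81838
T_e = (F − 1)·T₀ = (2.81838 − 1) × 290 = 527 K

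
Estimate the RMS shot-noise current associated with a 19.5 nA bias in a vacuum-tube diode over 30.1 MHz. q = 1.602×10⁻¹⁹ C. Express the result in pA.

I_n = √(2qI·B)
2qI·B = 2 × 1.602×10⁻¹⁹ × 1.95×10⁻⁸ × 3.01×10⁷ = 1.88×10⁻¹⁹ A²
I_n = √(1.88×10⁻¹⁹) = 4.34×10⁻¹⁰ A = 434 pA

434 pA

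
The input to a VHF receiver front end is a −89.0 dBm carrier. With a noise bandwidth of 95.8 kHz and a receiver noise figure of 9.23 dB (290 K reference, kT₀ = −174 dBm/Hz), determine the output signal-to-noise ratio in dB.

Noise floor: N = −174 + 10 log₁₀(B) + NF
10 log₁₀(9.58×10⁴) = 49.81 dB
N = −174 + 49.81 + 9.23 = −114.96 dBm
SNR = P_sig − N = −89.0 − (−114.96) = 25.96 dB → 26.0 dB

26.0 dB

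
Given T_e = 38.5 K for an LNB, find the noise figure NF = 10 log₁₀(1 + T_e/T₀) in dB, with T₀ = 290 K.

0.541 dB

F = 1 + T_e/T₀ = 1 + 38.5/290 = 1.13276
NF = 10 log₁₀(1.13276) = 0.541 dB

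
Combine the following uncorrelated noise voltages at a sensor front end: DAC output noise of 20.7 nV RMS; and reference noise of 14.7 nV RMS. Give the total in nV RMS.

Uncorrelated sources add in power (mean-square): V_tot = √(ΣV_i²)
V_tot = √[(2.07×10⁻⁸)² + (1.47×10⁻⁸)²] = 2.54×10⁻⁸ V = 25.4 nV

25.4 nV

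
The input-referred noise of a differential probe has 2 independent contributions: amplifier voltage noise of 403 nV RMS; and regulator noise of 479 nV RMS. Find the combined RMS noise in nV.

Uncorrelated sources add in power (mean-square): V_tot = √(ΣV_i²)
V_tot = √[(4.03×10⁻⁷)² + (4.79×10⁻⁷)²] = 6.26×10⁻⁷ V = 626 nV

626 nV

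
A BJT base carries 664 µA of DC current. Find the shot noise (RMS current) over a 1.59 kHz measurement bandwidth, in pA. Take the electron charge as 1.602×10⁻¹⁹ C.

I_n = √(2qI·B)
2qI·B = 2 × 1.602×10⁻¹⁹ × 6.64×10⁻⁴ × 1.59×10³ = 3.38×10⁻¹⁹ A²
I_n = √(3.38×10⁻¹⁹) = 5.82×10⁻¹⁰ A = 582 pA

582 pA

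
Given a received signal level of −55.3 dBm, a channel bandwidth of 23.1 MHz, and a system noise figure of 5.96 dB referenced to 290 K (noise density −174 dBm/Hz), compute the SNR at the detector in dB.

Noise floor: N = −174 + 10 log₁₀(B) + NF
10 log₁₀(2.31×10⁷) = 73.64 dB
N = −174 + 73.64 + 5.96 = −94.40 dBm
SNR = P_sig − N = −55.3 − (−94.40) = 39.10 dB → 39.1 dB

39.1 dB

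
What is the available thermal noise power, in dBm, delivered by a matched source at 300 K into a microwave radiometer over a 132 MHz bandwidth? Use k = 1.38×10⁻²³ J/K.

P_n = kTB = 1.38×10⁻²³ × 300 × 1.32×10⁸ = 5.46×10⁻¹³ W
In dBm: 10 log₁₀(5.46×10⁻¹³ / 10⁻³) = −92.6 dBm

−92.6 dBm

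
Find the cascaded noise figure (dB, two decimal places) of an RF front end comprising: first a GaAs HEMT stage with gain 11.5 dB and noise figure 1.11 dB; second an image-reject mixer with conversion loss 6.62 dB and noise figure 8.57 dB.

Convert to linear (a loss of L dB is a gain of −L dB): F_i = 10^(NF_i/10), G_i = 10^(G_i,dB/10)
  Stage 1: F_1 = 10^(1.11/10) = 1.291, G_1 = 10^(11.5/10) = 14.13
  Stage 2: F_2 = 10^(8.57/10) = 7.194, G_2 = 10^(−6.62/10) = 0.2178
Friis cascade:
  F = 1.291 + (7.194 − 1)/14.13 = 1.730
NF = 10 log₁₀(1.730) = 2.38 dB

2.38 dB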